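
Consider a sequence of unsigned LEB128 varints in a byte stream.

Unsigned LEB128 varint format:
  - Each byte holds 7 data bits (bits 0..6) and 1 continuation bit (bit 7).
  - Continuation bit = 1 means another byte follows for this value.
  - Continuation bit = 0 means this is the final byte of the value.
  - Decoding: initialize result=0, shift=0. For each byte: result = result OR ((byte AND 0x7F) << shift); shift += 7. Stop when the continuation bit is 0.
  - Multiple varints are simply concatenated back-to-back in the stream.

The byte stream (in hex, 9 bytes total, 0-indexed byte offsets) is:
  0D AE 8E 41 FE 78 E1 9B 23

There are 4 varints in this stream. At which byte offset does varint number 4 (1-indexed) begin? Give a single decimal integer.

  byte[0]=0x0D cont=0 payload=0x0D=13: acc |= 13<<0 -> acc=13 shift=7 [end]
Varint 1: bytes[0:1] = 0D -> value 13 (1 byte(s))
  byte[1]=0xAE cont=1 payload=0x2E=46: acc |= 46<<0 -> acc=46 shift=7
  byte[2]=0x8E cont=1 payload=0x0E=14: acc |= 14<<7 -> acc=1838 shift=14
  byte[3]=0x41 cont=0 payload=0x41=65: acc |= 65<<14 -> acc=1066798 shift=21 [end]
Varint 2: bytes[1:4] = AE 8E 41 -> value 1066798 (3 byte(s))
  byte[4]=0xFE cont=1 payload=0x7E=126: acc |= 126<<0 -> acc=126 shift=7
  byte[5]=0x78 cont=0 payload=0x78=120: acc |= 120<<7 -> acc=15486 shift=14 [end]
Varint 3: bytes[4:6] = FE 78 -> value 15486 (2 byte(s))
  byte[6]=0xE1 cont=1 payload=0x61=97: acc |= 97<<0 -> acc=97 shift=7
  byte[7]=0x9B cont=1 payload=0x1B=27: acc |= 27<<7 -> acc=3553 shift=14
  byte[8]=0x23 cont=0 payload=0x23=35: acc |= 35<<14 -> acc=576993 shift=21 [end]
Varint 4: bytes[6:9] = E1 9B 23 -> value 576993 (3 byte(s))

Answer: 6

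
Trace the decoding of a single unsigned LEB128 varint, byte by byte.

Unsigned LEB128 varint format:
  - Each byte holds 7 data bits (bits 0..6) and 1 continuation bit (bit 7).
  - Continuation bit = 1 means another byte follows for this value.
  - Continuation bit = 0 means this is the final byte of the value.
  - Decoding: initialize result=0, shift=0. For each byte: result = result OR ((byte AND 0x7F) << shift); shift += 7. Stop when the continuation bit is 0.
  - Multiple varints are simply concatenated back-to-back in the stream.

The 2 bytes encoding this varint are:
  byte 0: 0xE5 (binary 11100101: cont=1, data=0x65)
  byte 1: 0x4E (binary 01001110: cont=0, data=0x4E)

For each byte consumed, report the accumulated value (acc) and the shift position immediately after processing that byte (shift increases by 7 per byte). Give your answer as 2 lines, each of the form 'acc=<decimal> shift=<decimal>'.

byte 0=0xE5: payload=0x65=101, contrib = 101<<0 = 101; acc -> 101, shift -> 7
byte 1=0x4E: payload=0x4E=78, contrib = 78<<7 = 9984; acc -> 10085, shift -> 14

Answer: acc=101 shift=7
acc=10085 shift=14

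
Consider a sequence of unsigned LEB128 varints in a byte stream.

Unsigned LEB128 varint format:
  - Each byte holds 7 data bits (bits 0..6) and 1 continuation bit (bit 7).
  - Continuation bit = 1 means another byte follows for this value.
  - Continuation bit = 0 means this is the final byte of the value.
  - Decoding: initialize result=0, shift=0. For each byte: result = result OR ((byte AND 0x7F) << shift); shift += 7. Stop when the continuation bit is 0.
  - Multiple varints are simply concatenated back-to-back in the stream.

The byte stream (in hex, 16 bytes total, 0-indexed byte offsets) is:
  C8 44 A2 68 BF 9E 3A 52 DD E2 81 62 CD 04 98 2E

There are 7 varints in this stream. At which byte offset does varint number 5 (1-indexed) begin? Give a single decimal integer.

Answer: 8

Derivation:
  byte[0]=0xC8 cont=1 payload=0x48=72: acc |= 72<<0 -> acc=72 shift=7
  byte[1]=0x44 cont=0 payload=0x44=68: acc |= 68<<7 -> acc=8776 shift=14 [end]
Varint 1: bytes[0:2] = C8 44 -> value 8776 (2 byte(s))
  byte[2]=0xA2 cont=1 payload=0x22=34: acc |= 34<<0 -> acc=34 shift=7
  byte[3]=0x68 cont=0 payload=0x68=104: acc |= 104<<7 -> acc=13346 shift=14 [end]
Varint 2: bytes[2:4] = A2 68 -> value 13346 (2 byte(s))
  byte[4]=0xBF cont=1 payload=0x3F=63: acc |= 63<<0 -> acc=63 shift=7
  byte[5]=0x9E cont=1 payload=0x1E=30: acc |= 30<<7 -> acc=3903 shift=14
  byte[6]=0x3A cont=0 payload=0x3A=58: acc |= 58<<14 -> acc=954175 shift=21 [end]
Varint 3: bytes[4:7] = BF 9E 3A -> value 954175 (3 byte(s))
  byte[7]=0x52 cont=0 payload=0x52=82: acc |= 82<<0 -> acc=82 shift=7 [end]
Varint 4: bytes[7:8] = 52 -> value 82 (1 byte(s))
  byte[8]=0xDD cont=1 payload=0x5D=93: acc |= 93<<0 -> acc=93 shift=7
  byte[9]=0xE2 cont=1 payload=0x62=98: acc |= 98<<7 -> acc=12637 shift=14
  byte[10]=0x81 cont=1 payload=0x01=1: acc |= 1<<14 -> acc=29021 shift=21
  byte[11]=0x62 cont=0 payload=0x62=98: acc |= 98<<21 -> acc=205549917 shift=28 [end]
Varint 5: bytes[8:12] = DD E2 81 62 -> value 205549917 (4 byte(s))
  byte[12]=0xCD cont=1 payload=0x4D=77: acc |= 77<<0 -> acc=77 shift=7
  byte[13]=0x04 cont=0 payload=0x04=4: acc |= 4<<7 -> acc=589 shift=14 [end]
Varint 6: bytes[12:14] = CD 04 -> value 589 (2 byte(s))
  byte[14]=0x98 cont=1 payload=0x18=24: acc |= 24<<0 -> acc=24 shift=7
  byte[15]=0x2E cont=0 payload=0x2E=46: acc |= 46<<7 -> acc=5912 shift=14 [end]
Varint 7: bytes[14:16] = 98 2E -> value 5912 (2 byte(s))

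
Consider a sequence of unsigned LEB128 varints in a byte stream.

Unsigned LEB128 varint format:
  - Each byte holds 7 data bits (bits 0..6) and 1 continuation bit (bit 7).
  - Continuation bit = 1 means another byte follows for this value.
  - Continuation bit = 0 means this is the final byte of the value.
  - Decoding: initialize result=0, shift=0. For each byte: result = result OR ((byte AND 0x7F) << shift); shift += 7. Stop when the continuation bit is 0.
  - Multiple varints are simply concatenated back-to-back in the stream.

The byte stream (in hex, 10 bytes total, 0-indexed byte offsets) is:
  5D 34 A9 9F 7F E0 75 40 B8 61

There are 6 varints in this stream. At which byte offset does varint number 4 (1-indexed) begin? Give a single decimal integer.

  byte[0]=0x5D cont=0 payload=0x5D=93: acc |= 93<<0 -> acc=93 shift=7 [end]
Varint 1: bytes[0:1] = 5D -> value 93 (1 byte(s))
  byte[1]=0x34 cont=0 payload=0x34=52: acc |= 52<<0 -> acc=52 shift=7 [end]
Varint 2: bytes[1:2] = 34 -> value 52 (1 byte(s))
  byte[2]=0xA9 cont=1 payload=0x29=41: acc |= 41<<0 -> acc=41 shift=7
  byte[3]=0x9F cont=1 payload=0x1F=31: acc |= 31<<7 -> acc=4009 shift=14
  byte[4]=0x7F cont=0 payload=0x7F=127: acc |= 127<<14 -> acc=2084777 shift=21 [end]
Varint 3: bytes[2:5] = A9 9F 7F -> value 2084777 (3 byte(s))
  byte[5]=0xE0 cont=1 payload=0x60=96: acc |= 96<<0 -> acc=96 shift=7
  byte[6]=0x75 cont=0 payload=0x75=117: acc |= 117<<7 -> acc=15072 shift=14 [end]
Varint 4: bytes[5:7] = E0 75 -> value 15072 (2 byte(s))
  byte[7]=0x40 cont=0 payload=0x40=64: acc |= 64<<0 -> acc=64 shift=7 [end]
Varint 5: bytes[7:8] = 40 -> value 64 (1 byte(s))
  byte[8]=0xB8 cont=1 payload=0x38=56: acc |= 56<<0 -> acc=56 shift=7
  byte[9]=0x61 cont=0 payload=0x61=97: acc |= 97<<7 -> acc=12472 shift=14 [end]
Varint 6: bytes[8:10] = B8 61 -> value 12472 (2 byte(s))

Answer: 5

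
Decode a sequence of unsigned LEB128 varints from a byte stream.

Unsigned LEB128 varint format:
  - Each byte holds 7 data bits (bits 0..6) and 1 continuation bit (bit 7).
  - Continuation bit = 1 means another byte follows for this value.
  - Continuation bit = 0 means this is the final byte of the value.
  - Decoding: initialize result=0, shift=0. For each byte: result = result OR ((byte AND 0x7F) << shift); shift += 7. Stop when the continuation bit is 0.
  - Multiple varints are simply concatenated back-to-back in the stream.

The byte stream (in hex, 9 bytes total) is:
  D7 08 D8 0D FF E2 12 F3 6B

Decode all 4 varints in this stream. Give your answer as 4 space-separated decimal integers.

  byte[0]=0xD7 cont=1 payload=0x57=87: acc |= 87<<0 -> acc=87 shift=7
  byte[1]=0x08 cont=0 payload=0x08=8: acc |= 8<<7 -> acc=1111 shift=14 [end]
Varint 1: bytes[0:2] = D7 08 -> value 1111 (2 byte(s))
  byte[2]=0xD8 cont=1 payload=0x58=88: acc |= 88<<0 -> acc=88 shift=7
  byte[3]=0x0D cont=0 payload=0x0D=13: acc |= 13<<7 -> acc=1752 shift=14 [end]
Varint 2: bytes[2:4] = D8 0D -> value 1752 (2 byte(s))
  byte[4]=0xFF cont=1 payload=0x7F=127: acc |= 127<<0 -> acc=127 shift=7
  byte[5]=0xE2 cont=1 payload=0x62=98: acc |= 98<<7 -> acc=12671 shift=14
  byte[6]=0x12 cont=0 payload=0x12=18: acc |= 18<<14 -> acc=307583 shift=21 [end]
Varint 3: bytes[4:7] = FF E2 12 -> value 307583 (3 byte(s))
  byte[7]=0xF3 cont=1 payload=0x73=115: acc |= 115<<0 -> acc=115 shift=7
  byte[8]=0x6B cont=0 payload=0x6B=107: acc |= 107<<7 -> acc=13811 shift=14 [end]
Varint 4: bytes[7:9] = F3 6B -> value 13811 (2 byte(s))

Answer: 1111 1752 307583 13811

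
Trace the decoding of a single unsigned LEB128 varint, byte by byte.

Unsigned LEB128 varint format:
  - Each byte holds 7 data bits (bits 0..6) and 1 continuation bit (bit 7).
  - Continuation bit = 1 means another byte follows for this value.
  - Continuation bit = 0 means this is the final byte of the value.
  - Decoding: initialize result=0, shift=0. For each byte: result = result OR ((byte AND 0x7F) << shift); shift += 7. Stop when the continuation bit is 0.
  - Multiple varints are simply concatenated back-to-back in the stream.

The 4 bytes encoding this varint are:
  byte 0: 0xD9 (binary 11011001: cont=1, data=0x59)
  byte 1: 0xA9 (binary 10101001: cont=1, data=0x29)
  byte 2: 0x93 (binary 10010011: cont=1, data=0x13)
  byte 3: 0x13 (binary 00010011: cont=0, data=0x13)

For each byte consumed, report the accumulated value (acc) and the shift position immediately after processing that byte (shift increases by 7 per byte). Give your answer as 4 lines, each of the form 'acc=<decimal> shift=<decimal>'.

Answer: acc=89 shift=7
acc=5337 shift=14
acc=316633 shift=21
acc=40162521 shift=28

Derivation:
byte 0=0xD9: payload=0x59=89, contrib = 89<<0 = 89; acc -> 89, shift -> 7
byte 1=0xA9: payload=0x29=41, contrib = 41<<7 = 5248; acc -> 5337, shift -> 14
byte 2=0x93: payload=0x13=19, contrib = 19<<14 = 311296; acc -> 316633, shift -> 21
byte 3=0x13: payload=0x13=19, contrib = 19<<21 = 39845888; acc -> 40162521, shift -> 28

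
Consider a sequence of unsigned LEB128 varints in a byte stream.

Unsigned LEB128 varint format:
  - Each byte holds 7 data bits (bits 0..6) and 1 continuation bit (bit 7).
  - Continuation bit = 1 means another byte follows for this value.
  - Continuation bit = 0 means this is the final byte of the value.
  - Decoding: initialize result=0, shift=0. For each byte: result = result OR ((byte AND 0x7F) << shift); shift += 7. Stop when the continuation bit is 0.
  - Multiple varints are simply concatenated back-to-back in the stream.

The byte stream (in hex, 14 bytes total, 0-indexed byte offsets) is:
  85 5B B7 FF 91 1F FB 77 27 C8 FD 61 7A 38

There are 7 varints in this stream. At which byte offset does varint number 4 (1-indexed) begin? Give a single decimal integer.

  byte[0]=0x85 cont=1 payload=0x05=5: acc |= 5<<0 -> acc=5 shift=7
  byte[1]=0x5B cont=0 payload=0x5B=91: acc |= 91<<7 -> acc=11653 shift=14 [end]
Varint 1: bytes[0:2] = 85 5B -> value 11653 (2 byte(s))
  byte[2]=0xB7 cont=1 payload=0x37=55: acc |= 55<<0 -> acc=55 shift=7
  byte[3]=0xFF cont=1 payload=0x7F=127: acc |= 127<<7 -> acc=16311 shift=14
  byte[4]=0x91 cont=1 payload=0x11=17: acc |= 17<<14 -> acc=294839 shift=21
  byte[5]=0x1F cont=0 payload=0x1F=31: acc |= 31<<21 -> acc=65306551 shift=28 [end]
Varint 2: bytes[2:6] = B7 FF 91 1F -> value 65306551 (4 byte(s))
  byte[6]=0xFB cont=1 payload=0x7B=123: acc |= 123<<0 -> acc=123 shift=7
  byte[7]=0x77 cont=0 payload=0x77=119: acc |= 119<<7 -> acc=15355 shift=14 [end]
Varint 3: bytes[6:8] = FB 77 -> value 15355 (2 byte(s))
  byte[8]=0x27 cont=0 payload=0x27=39: acc |= 39<<0 -> acc=39 shift=7 [end]
Varint 4: bytes[8:9] = 27 -> value 39 (1 byte(s))
  byte[9]=0xC8 cont=1 payload=0x48=72: acc |= 72<<0 -> acc=72 shift=7
  byte[10]=0xFD cont=1 payload=0x7D=125: acc |= 125<<7 -> acc=16072 shift=14
  byte[11]=0x61 cont=0 payload=0x61=97: acc |= 97<<14 -> acc=1605320 shift=21 [end]
Varint 5: bytes[9:12] = C8 FD 61 -> value 1605320 (3 byte(s))
  byte[12]=0x7A cont=0 payload=0x7A=122: acc |= 122<<0 -> acc=122 shift=7 [end]
Varint 6: bytes[12:13] = 7A -> value 122 (1 byte(s))
  byte[13]=0x38 cont=0 payload=0x38=56: acc |= 56<<0 -> acc=56 shift=7 [end]
Varint 7: bytes[13:14] = 38 -> value 56 (1 byte(s))

Answer: 8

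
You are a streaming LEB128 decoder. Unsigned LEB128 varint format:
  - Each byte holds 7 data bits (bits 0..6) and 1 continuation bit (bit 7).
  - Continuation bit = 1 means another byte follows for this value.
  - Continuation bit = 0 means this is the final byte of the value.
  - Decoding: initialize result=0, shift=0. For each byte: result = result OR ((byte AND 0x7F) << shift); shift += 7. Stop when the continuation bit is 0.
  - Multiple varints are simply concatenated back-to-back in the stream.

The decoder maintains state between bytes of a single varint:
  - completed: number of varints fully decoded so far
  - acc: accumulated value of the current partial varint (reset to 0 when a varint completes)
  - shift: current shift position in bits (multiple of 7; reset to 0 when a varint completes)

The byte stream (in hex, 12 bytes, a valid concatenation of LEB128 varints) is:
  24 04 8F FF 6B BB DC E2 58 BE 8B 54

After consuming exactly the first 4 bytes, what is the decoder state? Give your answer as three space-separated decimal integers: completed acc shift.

byte[0]=0x24 cont=0 payload=0x24: varint #1 complete (value=36); reset -> completed=1 acc=0 shift=0
byte[1]=0x04 cont=0 payload=0x04: varint #2 complete (value=4); reset -> completed=2 acc=0 shift=0
byte[2]=0x8F cont=1 payload=0x0F: acc |= 15<<0 -> completed=2 acc=15 shift=7
byte[3]=0xFF cont=1 payload=0x7F: acc |= 127<<7 -> completed=2 acc=16271 shift=14

Answer: 2 16271 14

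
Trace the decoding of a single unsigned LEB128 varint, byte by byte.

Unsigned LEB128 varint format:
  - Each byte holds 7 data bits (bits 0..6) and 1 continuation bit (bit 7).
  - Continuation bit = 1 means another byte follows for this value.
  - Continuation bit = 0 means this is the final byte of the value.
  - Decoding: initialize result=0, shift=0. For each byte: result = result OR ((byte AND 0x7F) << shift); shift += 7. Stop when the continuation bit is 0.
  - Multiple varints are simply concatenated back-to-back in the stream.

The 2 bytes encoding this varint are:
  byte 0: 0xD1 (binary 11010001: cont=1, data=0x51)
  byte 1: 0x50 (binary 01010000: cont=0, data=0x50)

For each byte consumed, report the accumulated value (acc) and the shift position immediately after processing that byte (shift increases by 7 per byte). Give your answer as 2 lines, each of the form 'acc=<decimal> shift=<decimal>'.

byte 0=0xD1: payload=0x51=81, contrib = 81<<0 = 81; acc -> 81, shift -> 7
byte 1=0x50: payload=0x50=80, contrib = 80<<7 = 10240; acc -> 10321, shift -> 14

Answer: acc=81 shift=7
acc=10321 shift=14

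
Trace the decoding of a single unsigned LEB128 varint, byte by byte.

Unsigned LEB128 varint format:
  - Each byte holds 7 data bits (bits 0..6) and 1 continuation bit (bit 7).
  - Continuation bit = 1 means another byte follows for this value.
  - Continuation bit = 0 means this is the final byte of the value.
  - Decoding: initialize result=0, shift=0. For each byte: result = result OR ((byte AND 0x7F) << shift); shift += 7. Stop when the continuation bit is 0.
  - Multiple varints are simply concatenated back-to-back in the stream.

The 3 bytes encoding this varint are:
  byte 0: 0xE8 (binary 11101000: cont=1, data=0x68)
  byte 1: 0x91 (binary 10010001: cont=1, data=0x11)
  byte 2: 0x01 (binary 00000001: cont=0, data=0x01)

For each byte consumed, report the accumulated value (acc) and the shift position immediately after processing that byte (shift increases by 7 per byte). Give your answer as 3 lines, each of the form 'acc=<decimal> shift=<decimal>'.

Answer: acc=104 shift=7
acc=2280 shift=14
acc=18664 shift=21

Derivation:
byte 0=0xE8: payload=0x68=104, contrib = 104<<0 = 104; acc -> 104, shift -> 7
byte 1=0x91: payload=0x11=17, contrib = 17<<7 = 2176; acc -> 2280, shift -> 14
byte 2=0x01: payload=0x01=1, contrib = 1<<14 = 16384; acc -> 18664, shift -> 21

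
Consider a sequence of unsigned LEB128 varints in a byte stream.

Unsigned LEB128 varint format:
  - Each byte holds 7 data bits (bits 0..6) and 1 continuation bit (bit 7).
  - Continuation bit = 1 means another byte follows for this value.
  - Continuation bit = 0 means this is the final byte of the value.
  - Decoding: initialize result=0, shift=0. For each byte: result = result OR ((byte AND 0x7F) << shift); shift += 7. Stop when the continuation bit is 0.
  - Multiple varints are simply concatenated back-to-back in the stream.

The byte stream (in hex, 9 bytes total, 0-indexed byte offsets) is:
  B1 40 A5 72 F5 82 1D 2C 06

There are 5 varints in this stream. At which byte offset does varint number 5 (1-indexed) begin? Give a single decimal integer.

  byte[0]=0xB1 cont=1 payload=0x31=49: acc |= 49<<0 -> acc=49 shift=7
  byte[1]=0x40 cont=0 payload=0x40=64: acc |= 64<<7 -> acc=8241 shift=14 [end]
Varint 1: bytes[0:2] = B1 40 -> value 8241 (2 byte(s))
  byte[2]=0xA5 cont=1 payload=0x25=37: acc |= 37<<0 -> acc=37 shift=7
  byte[3]=0x72 cont=0 payload=0x72=114: acc |= 114<<7 -> acc=14629 shift=14 [end]
Varint 2: bytes[2:4] = A5 72 -> value 14629 (2 byte(s))
  byte[4]=0xF5 cont=1 payload=0x75=117: acc |= 117<<0 -> acc=117 shift=7
  byte[5]=0x82 cont=1 payload=0x02=2: acc |= 2<<7 -> acc=373 shift=14
  byte[6]=0x1D cont=0 payload=0x1D=29: acc |= 29<<14 -> acc=475509 shift=21 [end]
Varint 3: bytes[4:7] = F5 82 1D -> value 475509 (3 byte(s))
  byte[7]=0x2C cont=0 payload=0x2C=44: acc |= 44<<0 -> acc=44 shift=7 [end]
Varint 4: bytes[7:8] = 2C -> value 44 (1 byte(s))
  byte[8]=0x06 cont=0 payload=0x06=6: acc |= 6<<0 -> acc=6 shift=7 [end]
Varint 5: bytes[8:9] = 06 -> value 6 (1 byte(s))

Answer: 8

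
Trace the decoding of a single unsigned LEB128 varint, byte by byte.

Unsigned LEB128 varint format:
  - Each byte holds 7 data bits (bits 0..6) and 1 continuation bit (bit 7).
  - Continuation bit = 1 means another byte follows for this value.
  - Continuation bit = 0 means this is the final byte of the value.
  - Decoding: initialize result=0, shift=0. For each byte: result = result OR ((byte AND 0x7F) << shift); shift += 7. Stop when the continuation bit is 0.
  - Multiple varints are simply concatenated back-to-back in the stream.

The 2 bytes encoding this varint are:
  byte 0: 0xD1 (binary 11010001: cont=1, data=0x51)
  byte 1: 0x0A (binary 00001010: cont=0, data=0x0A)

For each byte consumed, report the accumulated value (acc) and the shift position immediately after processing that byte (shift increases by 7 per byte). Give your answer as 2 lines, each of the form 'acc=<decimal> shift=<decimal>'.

Answer: acc=81 shift=7
acc=1361 shift=14

Derivation:
byte 0=0xD1: payload=0x51=81, contrib = 81<<0 = 81; acc -> 81, shift -> 7
byte 1=0x0A: payload=0x0A=10, contrib = 10<<7 = 1280; acc -> 1361, shift -> 14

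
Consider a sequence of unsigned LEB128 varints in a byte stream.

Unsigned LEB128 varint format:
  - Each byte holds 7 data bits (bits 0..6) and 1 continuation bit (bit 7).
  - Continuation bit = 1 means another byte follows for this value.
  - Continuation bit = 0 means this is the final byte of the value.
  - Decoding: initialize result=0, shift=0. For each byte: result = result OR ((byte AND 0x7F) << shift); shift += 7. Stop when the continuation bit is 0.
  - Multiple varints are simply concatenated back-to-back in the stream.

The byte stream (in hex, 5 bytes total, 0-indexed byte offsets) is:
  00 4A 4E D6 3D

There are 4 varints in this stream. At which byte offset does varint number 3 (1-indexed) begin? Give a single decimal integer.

Answer: 2

Derivation:
  byte[0]=0x00 cont=0 payload=0x00=0: acc |= 0<<0 -> acc=0 shift=7 [end]
Varint 1: bytes[0:1] = 00 -> value 0 (1 byte(s))
  byte[1]=0x4A cont=0 payload=0x4A=74: acc |= 74<<0 -> acc=74 shift=7 [end]
Varint 2: bytes[1:2] = 4A -> value 74 (1 byte(s))
  byte[2]=0x4E cont=0 payload=0x4E=78: acc |= 78<<0 -> acc=78 shift=7 [end]
Varint 3: bytes[2:3] = 4E -> value 78 (1 byte(s))
  byte[3]=0xD6 cont=1 payload=0x56=86: acc |= 86<<0 -> acc=86 shift=7
  byte[4]=0x3D cont=0 payload=0x3D=61: acc |= 61<<7 -> acc=7894 shift=14 [end]
Varint 4: bytes[3:5] = D6 3D -> value 7894 (2 byte(s))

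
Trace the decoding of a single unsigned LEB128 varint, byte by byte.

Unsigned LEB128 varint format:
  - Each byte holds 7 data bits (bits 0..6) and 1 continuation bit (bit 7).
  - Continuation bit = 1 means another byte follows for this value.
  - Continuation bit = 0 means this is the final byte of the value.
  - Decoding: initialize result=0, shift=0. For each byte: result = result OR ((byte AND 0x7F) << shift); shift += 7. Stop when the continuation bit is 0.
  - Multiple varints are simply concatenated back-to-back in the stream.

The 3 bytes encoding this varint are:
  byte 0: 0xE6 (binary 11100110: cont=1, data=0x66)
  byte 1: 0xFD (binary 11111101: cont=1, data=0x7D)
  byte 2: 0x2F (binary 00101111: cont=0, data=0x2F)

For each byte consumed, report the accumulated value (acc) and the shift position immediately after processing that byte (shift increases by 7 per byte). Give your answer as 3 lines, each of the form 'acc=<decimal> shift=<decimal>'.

Answer: acc=102 shift=7
acc=16102 shift=14
acc=786150 shift=21

Derivation:
byte 0=0xE6: payload=0x66=102, contrib = 102<<0 = 102; acc -> 102, shift -> 7
byte 1=0xFD: payload=0x7D=125, contrib = 125<<7 = 16000; acc -> 16102, shift -> 14
byte 2=0x2F: payload=0x2F=47, contrib = 47<<14 = 770048; acc -> 786150, shift -> 21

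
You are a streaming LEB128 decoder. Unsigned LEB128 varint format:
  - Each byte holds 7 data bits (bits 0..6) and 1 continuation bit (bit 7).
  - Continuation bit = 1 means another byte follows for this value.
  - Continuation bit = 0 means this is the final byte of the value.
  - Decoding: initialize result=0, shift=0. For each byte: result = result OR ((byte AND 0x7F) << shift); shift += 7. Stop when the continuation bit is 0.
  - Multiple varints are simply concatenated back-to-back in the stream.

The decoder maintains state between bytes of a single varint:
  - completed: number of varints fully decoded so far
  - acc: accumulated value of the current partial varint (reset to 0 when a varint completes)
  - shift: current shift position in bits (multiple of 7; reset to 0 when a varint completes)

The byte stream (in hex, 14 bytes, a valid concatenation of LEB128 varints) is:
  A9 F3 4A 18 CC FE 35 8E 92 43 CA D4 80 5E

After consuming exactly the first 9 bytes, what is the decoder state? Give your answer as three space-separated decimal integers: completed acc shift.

Answer: 3 2318 14

Derivation:
byte[0]=0xA9 cont=1 payload=0x29: acc |= 41<<0 -> completed=0 acc=41 shift=7
byte[1]=0xF3 cont=1 payload=0x73: acc |= 115<<7 -> completed=0 acc=14761 shift=14
byte[2]=0x4A cont=0 payload=0x4A: varint #1 complete (value=1227177); reset -> completed=1 acc=0 shift=0
byte[3]=0x18 cont=0 payload=0x18: varint #2 complete (value=24); reset -> completed=2 acc=0 shift=0
byte[4]=0xCC cont=1 payload=0x4C: acc |= 76<<0 -> completed=2 acc=76 shift=7
byte[5]=0xFE cont=1 payload=0x7E: acc |= 126<<7 -> completed=2 acc=16204 shift=14
byte[6]=0x35 cont=0 payload=0x35: varint #3 complete (value=884556); reset -> completed=3 acc=0 shift=0
byte[7]=0x8E cont=1 payload=0x0E: acc |= 14<<0 -> completed=3 acc=14 shift=7
byte[8]=0x92 cont=1 payload=0x12: acc |= 18<<7 -> completed=3 acc=2318 shift=14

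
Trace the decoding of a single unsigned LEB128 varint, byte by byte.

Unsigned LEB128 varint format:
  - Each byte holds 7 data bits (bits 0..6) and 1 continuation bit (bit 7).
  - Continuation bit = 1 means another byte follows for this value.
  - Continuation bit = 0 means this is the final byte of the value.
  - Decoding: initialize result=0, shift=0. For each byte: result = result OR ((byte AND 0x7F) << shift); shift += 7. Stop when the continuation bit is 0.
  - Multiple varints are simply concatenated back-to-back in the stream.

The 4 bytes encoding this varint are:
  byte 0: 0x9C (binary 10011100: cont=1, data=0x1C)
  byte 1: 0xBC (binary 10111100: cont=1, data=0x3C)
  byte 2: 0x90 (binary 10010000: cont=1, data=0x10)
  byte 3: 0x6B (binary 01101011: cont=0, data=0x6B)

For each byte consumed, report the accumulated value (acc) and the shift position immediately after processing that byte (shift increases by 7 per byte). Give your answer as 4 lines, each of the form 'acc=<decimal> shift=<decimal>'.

Answer: acc=28 shift=7
acc=7708 shift=14
acc=269852 shift=21
acc=224665116 shift=28

Derivation:
byte 0=0x9C: payload=0x1C=28, contrib = 28<<0 = 28; acc -> 28, shift -> 7
byte 1=0xBC: payload=0x3C=60, contrib = 60<<7 = 7680; acc -> 7708, shift -> 14
byte 2=0x90: payload=0x10=16, contrib = 16<<14 = 262144; acc -> 269852, shift -> 21
byte 3=0x6B: payload=0x6B=107, contrib = 107<<21 = 224395264; acc -> 224665116, shift -> 28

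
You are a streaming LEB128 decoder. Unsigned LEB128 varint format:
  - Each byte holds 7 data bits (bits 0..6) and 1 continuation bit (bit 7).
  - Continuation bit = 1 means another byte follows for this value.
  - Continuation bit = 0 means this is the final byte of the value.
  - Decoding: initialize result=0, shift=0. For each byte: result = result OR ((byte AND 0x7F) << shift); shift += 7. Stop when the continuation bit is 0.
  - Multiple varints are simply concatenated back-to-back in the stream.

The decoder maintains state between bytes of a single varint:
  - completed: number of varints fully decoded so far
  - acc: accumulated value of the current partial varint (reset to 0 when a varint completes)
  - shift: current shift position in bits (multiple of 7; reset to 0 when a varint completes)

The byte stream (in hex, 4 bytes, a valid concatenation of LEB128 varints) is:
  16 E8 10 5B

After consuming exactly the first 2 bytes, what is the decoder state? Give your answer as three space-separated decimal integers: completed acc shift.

Answer: 1 104 7

Derivation:
byte[0]=0x16 cont=0 payload=0x16: varint #1 complete (value=22); reset -> completed=1 acc=0 shift=0
byte[1]=0xE8 cont=1 payload=0x68: acc |= 104<<0 -> completed=1 acc=104 shift=7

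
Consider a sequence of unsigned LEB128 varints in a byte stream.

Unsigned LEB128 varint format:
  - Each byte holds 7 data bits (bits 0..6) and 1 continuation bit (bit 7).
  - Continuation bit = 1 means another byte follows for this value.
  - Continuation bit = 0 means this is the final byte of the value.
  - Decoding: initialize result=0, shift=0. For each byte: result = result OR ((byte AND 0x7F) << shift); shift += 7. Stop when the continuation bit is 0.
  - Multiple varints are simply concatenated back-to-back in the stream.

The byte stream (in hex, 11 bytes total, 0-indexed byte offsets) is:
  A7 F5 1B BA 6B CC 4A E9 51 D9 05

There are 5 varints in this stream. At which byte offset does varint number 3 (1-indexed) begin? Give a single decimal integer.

Answer: 5

Derivation:
  byte[0]=0xA7 cont=1 payload=0x27=39: acc |= 39<<0 -> acc=39 shift=7
  byte[1]=0xF5 cont=1 payload=0x75=117: acc |= 117<<7 -> acc=15015 shift=14
  byte[2]=0x1B cont=0 payload=0x1B=27: acc |= 27<<14 -> acc=457383 shift=21 [end]
Varint 1: bytes[0:3] = A7 F5 1B -> value 457383 (3 byte(s))
  byte[3]=0xBA cont=1 payload=0x3A=58: acc |= 58<<0 -> acc=58 shift=7
  byte[4]=0x6B cont=0 payload=0x6B=107: acc |= 107<<7 -> acc=13754 shift=14 [end]
Varint 2: bytes[3:5] = BA 6B -> value 13754 (2 byte(s))
  byte[5]=0xCC cont=1 payload=0x4C=76: acc |= 76<<0 -> acc=76 shift=7
  byte[6]=0x4A cont=0 payload=0x4A=74: acc |= 74<<7 -> acc=9548 shift=14 [end]
Varint 3: bytes[5:7] = CC 4A -> value 9548 (2 byte(s))
  byte[7]=0xE9 cont=1 payload=0x69=105: acc |= 105<<0 -> acc=105 shift=7
  byte[8]=0x51 cont=0 payload=0x51=81: acc |= 81<<7 -> acc=10473 shift=14 [end]
Varint 4: bytes[7:9] = E9 51 -> value 10473 (2 byte(s))
  byte[9]=0xD9 cont=1 payload=0x59=89: acc |= 89<<0 -> acc=89 shift=7
  byte[10]=0x05 cont=0 payload=0x05=5: acc |= 5<<7 -> acc=729 shift=14 [end]
Varint 5: bytes[9:11] = D9 05 -> value 729 (2 byte(s))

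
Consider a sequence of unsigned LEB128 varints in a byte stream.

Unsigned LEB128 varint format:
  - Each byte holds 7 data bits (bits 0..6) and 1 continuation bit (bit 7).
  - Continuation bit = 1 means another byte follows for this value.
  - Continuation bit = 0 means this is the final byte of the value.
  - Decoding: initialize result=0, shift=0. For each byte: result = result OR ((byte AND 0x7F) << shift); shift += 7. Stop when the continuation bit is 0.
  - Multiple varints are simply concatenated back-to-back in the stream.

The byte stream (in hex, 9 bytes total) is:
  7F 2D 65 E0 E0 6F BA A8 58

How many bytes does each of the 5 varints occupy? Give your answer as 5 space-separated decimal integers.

Answer: 1 1 1 3 3

Derivation:
  byte[0]=0x7F cont=0 payload=0x7F=127: acc |= 127<<0 -> acc=127 shift=7 [end]
Varint 1: bytes[0:1] = 7F -> value 127 (1 byte(s))
  byte[1]=0x2D cont=0 payload=0x2D=45: acc |= 45<<0 -> acc=45 shift=7 [end]
Varint 2: bytes[1:2] = 2D -> value 45 (1 byte(s))
  byte[2]=0x65 cont=0 payload=0x65=101: acc |= 101<<0 -> acc=101 shift=7 [end]
Varint 3: bytes[2:3] = 65 -> value 101 (1 byte(s))
  byte[3]=0xE0 cont=1 payload=0x60=96: acc |= 96<<0 -> acc=96 shift=7
  byte[4]=0xE0 cont=1 payload=0x60=96: acc |= 96<<7 -> acc=12384 shift=14
  byte[5]=0x6F cont=0 payload=0x6F=111: acc |= 111<<14 -> acc=1831008 shift=21 [end]
Varint 4: bytes[3:6] = E0 E0 6F -> value 1831008 (3 byte(s))
  byte[6]=0xBA cont=1 payload=0x3A=58: acc |= 58<<0 -> acc=58 shift=7
  byte[7]=0xA8 cont=1 payload=0x28=40: acc |= 40<<7 -> acc=5178 shift=14
  byte[8]=0x58 cont=0 payload=0x58=88: acc |= 88<<14 -> acc=1446970 shift=21 [end]
Varint 5: bytes[6:9] = BA A8 58 -> value 1446970 (3 byte(s))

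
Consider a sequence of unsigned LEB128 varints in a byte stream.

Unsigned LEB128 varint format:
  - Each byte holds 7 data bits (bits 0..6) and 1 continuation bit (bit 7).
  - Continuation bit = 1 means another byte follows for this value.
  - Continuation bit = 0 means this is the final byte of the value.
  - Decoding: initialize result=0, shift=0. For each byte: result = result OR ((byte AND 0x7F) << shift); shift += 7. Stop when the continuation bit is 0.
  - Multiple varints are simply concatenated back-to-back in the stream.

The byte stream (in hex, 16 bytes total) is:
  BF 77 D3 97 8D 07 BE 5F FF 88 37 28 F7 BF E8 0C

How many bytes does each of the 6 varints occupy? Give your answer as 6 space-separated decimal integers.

  byte[0]=0xBF cont=1 payload=0x3F=63: acc |= 63<<0 -> acc=63 shift=7
  byte[1]=0x77 cont=0 payload=0x77=119: acc |= 119<<7 -> acc=15295 shift=14 [end]
Varint 1: bytes[0:2] = BF 77 -> value 15295 (2 byte(s))
  byte[2]=0xD3 cont=1 payload=0x53=83: acc |= 83<<0 -> acc=83 shift=7
  byte[3]=0x97 cont=1 payload=0x17=23: acc |= 23<<7 -> acc=3027 shift=14
  byte[4]=0x8D cont=1 payload=0x0D=13: acc |= 13<<14 -> acc=216019 shift=21
  byte[5]=0x07 cont=0 payload=0x07=7: acc |= 7<<21 -> acc=14896083 shift=28 [end]
Varint 2: bytes[2:6] = D3 97 8D 07 -> value 14896083 (4 byte(s))
  byte[6]=0xBE cont=1 payload=0x3E=62: acc |= 62<<0 -> acc=62 shift=7
  byte[7]=0x5F cont=0 payload=0x5F=95: acc |= 95<<7 -> acc=12222 shift=14 [end]
Varint 3: bytes[6:8] = BE 5F -> value 12222 (2 byte(s))
  byte[8]=0xFF cont=1 payload=0x7F=127: acc |= 127<<0 -> acc=127 shift=7
  byte[9]=0x88 cont=1 payload=0x08=8: acc |= 8<<7 -> acc=1151 shift=14
  byte[10]=0x37 cont=0 payload=0x37=55: acc |= 55<<14 -> acc=902271 shift=21 [end]
Varint 4: bytes[8:11] = FF 88 37 -> value 902271 (3 byte(s))
  byte[11]=0x28 cont=0 payload=0x28=40: acc |= 40<<0 -> acc=40 shift=7 [end]
Varint 5: bytes[11:12] = 28 -> value 40 (1 byte(s))
  byte[12]=0xF7 cont=1 payload=0x77=119: acc |= 119<<0 -> acc=119 shift=7
  byte[13]=0xBF cont=1 payload=0x3F=63: acc |= 63<<7 -> acc=8183 shift=14
  byte[14]=0xE8 cont=1 payload=0x68=104: acc |= 104<<14 -> acc=1712119 shift=21
  byte[15]=0x0C cont=0 payload=0x0C=12: acc |= 12<<21 -> acc=26877943 shift=28 [end]
Varint 6: bytes[12:16] = F7 BF E8 0C -> value 26877943 (4 byte(s))

Answer: 2 4 2 3 1 4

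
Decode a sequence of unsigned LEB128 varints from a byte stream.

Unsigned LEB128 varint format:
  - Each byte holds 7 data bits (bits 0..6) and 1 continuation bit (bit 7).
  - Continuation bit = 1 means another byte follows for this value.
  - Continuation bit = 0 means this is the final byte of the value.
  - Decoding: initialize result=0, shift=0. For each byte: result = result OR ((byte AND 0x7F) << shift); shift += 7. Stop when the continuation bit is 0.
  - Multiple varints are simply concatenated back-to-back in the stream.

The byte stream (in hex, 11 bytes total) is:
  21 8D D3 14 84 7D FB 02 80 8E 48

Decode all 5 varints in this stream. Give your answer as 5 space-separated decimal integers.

Answer: 33 338317 16004 379 1181440

Derivation:
  byte[0]=0x21 cont=0 payload=0x21=33: acc |= 33<<0 -> acc=33 shift=7 [end]
Varint 1: bytes[0:1] = 21 -> value 33 (1 byte(s))
  byte[1]=0x8D cont=1 payload=0x0D=13: acc |= 13<<0 -> acc=13 shift=7
  byte[2]=0xD3 cont=1 payload=0x53=83: acc |= 83<<7 -> acc=10637 shift=14
  byte[3]=0x14 cont=0 payload=0x14=20: acc |= 20<<14 -> acc=338317 shift=21 [end]
Varint 2: bytes[1:4] = 8D D3 14 -> value 338317 (3 byte(s))
  byte[4]=0x84 cont=1 payload=0x04=4: acc |= 4<<0 -> acc=4 shift=7
  byte[5]=0x7D cont=0 payload=0x7D=125: acc |= 125<<7 -> acc=16004 shift=14 [end]
Varint 3: bytes[4:6] = 84 7D -> value 16004 (2 byte(s))
  byte[6]=0xFB cont=1 payload=0x7B=123: acc |= 123<<0 -> acc=123 shift=7
  byte[7]=0x02 cont=0 payload=0x02=2: acc |= 2<<7 -> acc=379 shift=14 [end]
Varint 4: bytes[6:8] = FB 02 -> value 379 (2 byte(s))
  byte[8]=0x80 cont=1 payload=0x00=0: acc |= 0<<0 -> acc=0 shift=7
  byte[9]=0x8E cont=1 payload=0x0E=14: acc |= 14<<7 -> acc=1792 shift=14
  byte[10]=0x48 cont=0 payload=0x48=72: acc |= 72<<14 -> acc=1181440 shift=21 [end]
Varint 5: bytes[8:11] = 80 8E 48 -> value 1181440 (3 byte(s))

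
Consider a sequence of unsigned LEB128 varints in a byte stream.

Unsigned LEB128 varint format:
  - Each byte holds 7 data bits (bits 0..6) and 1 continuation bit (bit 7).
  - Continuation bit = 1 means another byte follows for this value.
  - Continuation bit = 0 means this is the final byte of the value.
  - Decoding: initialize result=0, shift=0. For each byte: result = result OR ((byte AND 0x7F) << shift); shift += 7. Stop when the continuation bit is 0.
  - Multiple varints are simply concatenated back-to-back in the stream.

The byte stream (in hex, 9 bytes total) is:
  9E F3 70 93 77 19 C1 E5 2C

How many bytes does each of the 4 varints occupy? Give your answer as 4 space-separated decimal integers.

  byte[0]=0x9E cont=1 payload=0x1E=30: acc |= 30<<0 -> acc=30 shift=7
  byte[1]=0xF3 cont=1 payload=0x73=115: acc |= 115<<7 -> acc=14750 shift=14
  byte[2]=0x70 cont=0 payload=0x70=112: acc |= 112<<14 -> acc=1849758 shift=21 [end]
Varint 1: bytes[0:3] = 9E F3 70 -> value 1849758 (3 byte(s))
  byte[3]=0x93 cont=1 payload=0x13=19: acc |= 19<<0 -> acc=19 shift=7
  byte[4]=0x77 cont=0 payload=0x77=119: acc |= 119<<7 -> acc=15251 shift=14 [end]
Varint 2: bytes[3:5] = 93 77 -> value 15251 (2 byte(s))
  byte[5]=0x19 cont=0 payload=0x19=25: acc |= 25<<0 -> acc=25 shift=7 [end]
Varint 3: bytes[5:6] = 19 -> value 25 (1 byte(s))
  byte[6]=0xC1 cont=1 payload=0x41=65: acc |= 65<<0 -> acc=65 shift=7
  byte[7]=0xE5 cont=1 payload=0x65=101: acc |= 101<<7 -> acc=12993 shift=14
  byte[8]=0x2C cont=0 payload=0x2C=44: acc |= 44<<14 -> acc=733889 shift=21 [end]
Varint 4: bytes[6:9] = C1 E5 2C -> value 733889 (3 byte(s))

Answer: 3 2 1 3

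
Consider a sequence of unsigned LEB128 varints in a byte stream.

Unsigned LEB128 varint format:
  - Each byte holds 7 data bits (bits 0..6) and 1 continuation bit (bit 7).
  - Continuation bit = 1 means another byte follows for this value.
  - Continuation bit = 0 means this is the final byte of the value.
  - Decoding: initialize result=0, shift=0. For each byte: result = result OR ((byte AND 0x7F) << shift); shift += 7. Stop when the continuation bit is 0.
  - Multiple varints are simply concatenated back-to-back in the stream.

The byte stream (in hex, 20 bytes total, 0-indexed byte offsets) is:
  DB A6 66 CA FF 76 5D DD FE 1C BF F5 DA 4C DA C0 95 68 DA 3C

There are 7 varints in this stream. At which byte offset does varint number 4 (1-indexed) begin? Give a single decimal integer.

Answer: 7

Derivation:
  byte[0]=0xDB cont=1 payload=0x5B=91: acc |= 91<<0 -> acc=91 shift=7
  byte[1]=0xA6 cont=1 payload=0x26=38: acc |= 38<<7 -> acc=4955 shift=14
  byte[2]=0x66 cont=0 payload=0x66=102: acc |= 102<<14 -> acc=1676123 shift=21 [end]
Varint 1: bytes[0:3] = DB A6 66 -> value 1676123 (3 byte(s))
  byte[3]=0xCA cont=1 payload=0x4A=74: acc |= 74<<0 -> acc=74 shift=7
  byte[4]=0xFF cont=1 payload=0x7F=127: acc |= 127<<7 -> acc=16330 shift=14
  byte[5]=0x76 cont=0 payload=0x76=118: acc |= 118<<14 -> acc=1949642 shift=21 [end]
Varint 2: bytes[3:6] = CA FF 76 -> value 1949642 (3 byte(s))
  byte[6]=0x5D cont=0 payload=0x5D=93: acc |= 93<<0 -> acc=93 shift=7 [end]
Varint 3: bytes[6:7] = 5D -> value 93 (1 byte(s))
  byte[7]=0xDD cont=1 payload=0x5D=93: acc |= 93<<0 -> acc=93 shift=7
  byte[8]=0xFE cont=1 payload=0x7E=126: acc |= 126<<7 -> acc=16221 shift=14
  byte[9]=0x1C cont=0 payload=0x1C=28: acc |= 28<<14 -> acc=474973 shift=21 [end]
Varint 4: bytes[7:10] = DD FE 1C -> value 474973 (3 byte(s))
  byte[10]=0xBF cont=1 payload=0x3F=63: acc |= 63<<0 -> acc=63 shift=7
  byte[11]=0xF5 cont=1 payload=0x75=117: acc |= 117<<7 -> acc=15039 shift=14
  byte[12]=0xDA cont=1 payload=0x5A=90: acc |= 90<<14 -> acc=1489599 shift=21
  byte[13]=0x4C cont=0 payload=0x4C=76: acc |= 76<<21 -> acc=160873151 shift=28 [end]
Varint 5: bytes[10:14] = BF F5 DA 4C -> value 160873151 (4 byte(s))
  byte[14]=0xDA cont=1 payload=0x5A=90: acc |= 90<<0 -> acc=90 shift=7
  byte[15]=0xC0 cont=1 payload=0x40=64: acc |= 64<<7 -> acc=8282 shift=14
  byte[16]=0x95 cont=1 payload=0x15=21: acc |= 21<<14 -> acc=352346 shift=21
  byte[17]=0x68 cont=0 payload=0x68=104: acc |= 104<<21 -> acc=218456154 shift=28 [end]
Varint 6: bytes[14:18] = DA C0 95 68 -> value 218456154 (4 byte(s))
  byte[18]=0xDA cont=1 payload=0x5A=90: acc |= 90<<0 -> acc=90 shift=7
  byte[19]=0x3C cont=0 payload=0x3C=60: acc |= 60<<7 -> acc=7770 shift=14 [end]
Varint 7: bytes[18:20] = DA 3C -> value 7770 (2 byte(s))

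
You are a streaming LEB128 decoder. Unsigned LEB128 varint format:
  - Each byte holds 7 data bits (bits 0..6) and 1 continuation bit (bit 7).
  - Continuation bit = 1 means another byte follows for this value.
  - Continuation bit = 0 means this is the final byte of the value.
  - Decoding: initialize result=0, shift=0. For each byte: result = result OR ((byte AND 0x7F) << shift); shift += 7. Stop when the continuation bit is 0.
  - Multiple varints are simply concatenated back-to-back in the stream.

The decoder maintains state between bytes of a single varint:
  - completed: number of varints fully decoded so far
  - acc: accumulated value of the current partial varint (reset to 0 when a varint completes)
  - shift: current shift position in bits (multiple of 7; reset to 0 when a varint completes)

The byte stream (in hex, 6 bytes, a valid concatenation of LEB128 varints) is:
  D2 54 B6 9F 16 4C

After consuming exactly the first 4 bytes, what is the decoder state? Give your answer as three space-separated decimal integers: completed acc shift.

Answer: 1 4022 14

Derivation:
byte[0]=0xD2 cont=1 payload=0x52: acc |= 82<<0 -> completed=0 acc=82 shift=7
byte[1]=0x54 cont=0 payload=0x54: varint #1 complete (value=10834); reset -> completed=1 acc=0 shift=0
byte[2]=0xB6 cont=1 payload=0x36: acc |= 54<<0 -> completed=1 acc=54 shift=7
byte[3]=0x9F cont=1 payload=0x1F: acc |= 31<<7 -> completed=1 acc=4022 shift=14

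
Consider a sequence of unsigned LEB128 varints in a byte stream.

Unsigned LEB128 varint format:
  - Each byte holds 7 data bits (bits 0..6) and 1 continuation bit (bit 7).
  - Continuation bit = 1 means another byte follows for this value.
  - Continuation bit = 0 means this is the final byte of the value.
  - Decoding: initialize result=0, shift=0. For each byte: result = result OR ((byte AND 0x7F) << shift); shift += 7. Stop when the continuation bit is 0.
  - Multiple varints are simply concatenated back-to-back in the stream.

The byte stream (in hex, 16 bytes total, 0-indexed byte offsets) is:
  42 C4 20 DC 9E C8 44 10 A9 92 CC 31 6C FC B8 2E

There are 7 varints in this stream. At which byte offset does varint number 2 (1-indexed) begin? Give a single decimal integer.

Answer: 1

Derivation:
  byte[0]=0x42 cont=0 payload=0x42=66: acc |= 66<<0 -> acc=66 shift=7 [end]
Varint 1: bytes[0:1] = 42 -> value 66 (1 byte(s))
  byte[1]=0xC4 cont=1 payload=0x44=68: acc |= 68<<0 -> acc=68 shift=7
  byte[2]=0x20 cont=0 payload=0x20=32: acc |= 32<<7 -> acc=4164 shift=14 [end]
Varint 2: bytes[1:3] = C4 20 -> value 4164 (2 byte(s))
  byte[3]=0xDC cont=1 payload=0x5C=92: acc |= 92<<0 -> acc=92 shift=7
  byte[4]=0x9E cont=1 payload=0x1E=30: acc |= 30<<7 -> acc=3932 shift=14
  byte[5]=0xC8 cont=1 payload=0x48=72: acc |= 72<<14 -> acc=1183580 shift=21
  byte[6]=0x44 cont=0 payload=0x44=68: acc |= 68<<21 -> acc=143789916 shift=28 [end]
Varint 3: bytes[3:7] = DC 9E C8 44 -> value 143789916 (4 byte(s))
  byte[7]=0x10 cont=0 payload=0x10=16: acc |= 16<<0 -> acc=16 shift=7 [end]
Varint 4: bytes[7:8] = 10 -> value 16 (1 byte(s))
  byte[8]=0xA9 cont=1 payload=0x29=41: acc |= 41<<0 -> acc=41 shift=7
  byte[9]=0x92 cont=1 payload=0x12=18: acc |= 18<<7 -> acc=2345 shift=14
  byte[10]=0xCC cont=1 payload=0x4C=76: acc |= 76<<14 -> acc=1247529 shift=21
  byte[11]=0x31 cont=0 payload=0x31=49: acc |= 49<<21 -> acc=104007977 shift=28 [end]
Varint 5: bytes[8:12] = A9 92 CC 31 -> value 104007977 (4 byte(s))
  byte[12]=0x6C cont=0 payload=0x6C=108: acc |= 108<<0 -> acc=108 shift=7 [end]
Varint 6: bytes[12:13] = 6C -> value 108 (1 byte(s))
  byte[13]=0xFC cont=1 payload=0x7C=124: acc |= 124<<0 -> acc=124 shift=7
  byte[14]=0xB8 cont=1 payload=0x38=56: acc |= 56<<7 -> acc=7292 shift=14
  byte[15]=0x2E cont=0 payload=0x2E=46: acc |= 46<<14 -> acc=760956 shift=21 [end]
Varint 7: bytes[13:16] = FC B8 2E -> value 760956 (3 byte(s))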